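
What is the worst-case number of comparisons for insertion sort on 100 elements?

Insertion sort on reverse-sorted input: 1 + 2 + ... + (100-1) = 4950 comparisons.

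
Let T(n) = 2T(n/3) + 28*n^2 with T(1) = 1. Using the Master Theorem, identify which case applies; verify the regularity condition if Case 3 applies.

a=2, b=3, f(n)=28*n^2.
log_3(2) = 0.6309 < 2.
f(n) = Omega(n^(0.6309+epsilon)) for some epsilon > 0, so Case 3 is the candidate.
Regularity: a*f(n/b) = 2*28*(n/3)^2 = (2/9)*28*n^2 <= c*f(n) with c = 2/9 < 1. Satisfied.
Case 3: T(n) = Theta(n^2).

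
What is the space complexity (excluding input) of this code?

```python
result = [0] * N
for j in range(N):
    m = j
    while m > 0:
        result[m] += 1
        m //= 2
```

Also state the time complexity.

Space complexity: O(n).
Auxiliary storage grows linearly with the input size n in the worst case.
Time complexity: O(n log n).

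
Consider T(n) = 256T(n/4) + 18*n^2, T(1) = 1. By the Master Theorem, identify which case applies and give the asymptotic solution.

a=256, b=4, f(n)=18*n^2.
log_4(256) = 4 > 2.
Since f(n) = O(n^2) is polynomially smaller than n^4, Case 1 applies.
T(n) = Theta(n^4).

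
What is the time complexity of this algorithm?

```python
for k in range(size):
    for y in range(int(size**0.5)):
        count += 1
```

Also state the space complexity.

Time complexity: O(n * sqrt(n)).
Space complexity: O(1).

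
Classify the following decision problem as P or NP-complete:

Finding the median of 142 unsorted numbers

This problem is in P: linear-time selection (median-of-medians) runs in O(n).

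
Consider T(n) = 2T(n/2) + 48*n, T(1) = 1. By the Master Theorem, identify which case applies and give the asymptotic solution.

a=2, b=2, f(n)=48*n.
log_2(2) = 1, so n^(log_b(a)) = n.
f(n) = Theta(n), so Case 2 applies.
T(n) = Theta(n log n).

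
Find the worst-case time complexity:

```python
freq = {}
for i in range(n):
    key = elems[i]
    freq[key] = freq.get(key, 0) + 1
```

Time complexity: O(n).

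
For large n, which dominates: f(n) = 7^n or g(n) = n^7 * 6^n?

f(n) = 7^n grows faster: 7^n / (n^7 6^n) = (7/6)^n / n^7 -> infinity since 7/6 > 1.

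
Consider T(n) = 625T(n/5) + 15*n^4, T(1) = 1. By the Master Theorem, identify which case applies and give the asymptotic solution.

a=625, b=5, f(n)=15*n^4.
log_5(625) = 4, so n^(log_b(a)) = n^4.
f(n) = Theta(n^4), so Case 2 applies.
T(n) = Theta(n^4 log n).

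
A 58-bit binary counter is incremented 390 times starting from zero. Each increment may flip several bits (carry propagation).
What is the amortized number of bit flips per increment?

Bit i flips on every 2^i-th increment, so over 390 increments bit i flips floor(390/2^i) times. Summing over i: total flips < 2 * 390. Amortized: < 2 = O(1) per increment.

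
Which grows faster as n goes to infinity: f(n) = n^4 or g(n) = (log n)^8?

f(n) = n^4 grows faster: any positive polynomial dominates any polylog.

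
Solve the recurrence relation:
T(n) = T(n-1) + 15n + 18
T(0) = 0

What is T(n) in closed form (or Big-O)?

Dominant term in sum is 15*sum(i, i=1..n) = 15*n*(n+1)/2 = O(n^2).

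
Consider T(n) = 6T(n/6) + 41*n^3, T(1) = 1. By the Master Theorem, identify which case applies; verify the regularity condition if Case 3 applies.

a=6, b=6, f(n)=41*n^3.
log_6(6) = 1 < 3.
f(n) = Omega(n^(1+epsilon)) for some epsilon > 0, so Case 3 is the candidate.
Regularity: a*f(n/b) = 6*41*(n/6)^3 = (6/216)*41*n^3 <= c*f(n) with c = 6/216 < 1. Satisfied.
Case 3: T(n) = Theta(n^3).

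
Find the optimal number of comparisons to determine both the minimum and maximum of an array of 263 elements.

Naive approach: 524 comparisons (262 for max + 262 for min).
Optimal: Compare elements in pairs first (floor(n/2) = 131 comparisons), then find max among winners and min among losers (131 comparisons each).
Total: ceil(3n/2) - 2 = 393 comparisons. An adversary argument shows this is also a lower bound.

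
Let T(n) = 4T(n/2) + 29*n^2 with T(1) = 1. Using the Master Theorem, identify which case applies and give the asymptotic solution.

a=4, b=2, f(n)=29*n^2.
log_2(4) = 2, so n^(log_b(a)) = n^2.
f(n) = Theta(n^2), so Case 2 applies.
T(n) = Theta(n^2 log n).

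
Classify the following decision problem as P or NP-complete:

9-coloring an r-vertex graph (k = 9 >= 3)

This problem is NP-complete: graph k-coloring for k>=3 is NP-complete by reduction from 3-SAT.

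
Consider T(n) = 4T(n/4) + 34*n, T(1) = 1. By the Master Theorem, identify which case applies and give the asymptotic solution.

a=4, b=4, f(n)=34*n.
log_4(4) = 1, so n^(log_b(a)) = n.
f(n) = Theta(n), so Case 2 applies.
T(n) = Theta(n log n).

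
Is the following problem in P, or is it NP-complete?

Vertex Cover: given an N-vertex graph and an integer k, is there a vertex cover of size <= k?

This problem is NP-complete: one of Karp's 21 NP-complete problems (with k part of the input; for any fixed constant k it is in P).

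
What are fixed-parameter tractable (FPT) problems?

A problem parameterized by k is FPT if it can be solved in time f(k) * n^O(1), where f is any computable function of k alone. Vertex Cover parameterized by solution size k is FPT: O(2^k * n). The W-hierarchy (W[1], W[2], ...) classifies parameterized problems by hardness; Clique parameterized by clique size is W[1]-complete.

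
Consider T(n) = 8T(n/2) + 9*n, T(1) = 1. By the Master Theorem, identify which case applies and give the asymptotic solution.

a=8, b=2, f(n)=9*n.
log_2(8) = 3 > 1.
Since f(n) = O(n^1) is polynomially smaller than n^3, Case 1 applies.
T(n) = Theta(n^3).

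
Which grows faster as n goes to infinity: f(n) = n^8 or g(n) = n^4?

f(n) = n^8 grows faster: n^8/n^4 = n^4 -> infinity.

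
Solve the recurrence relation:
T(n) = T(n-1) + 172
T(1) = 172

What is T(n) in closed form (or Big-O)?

Unrolling: T(n) = T(n-1) + 172 = T(n-2) + 2*172 = ... = T(1) + (n-1)*172 = 172 + (n-1)*172 = 172n.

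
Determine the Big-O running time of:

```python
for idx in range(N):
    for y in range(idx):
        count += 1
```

Time complexity: O(n^2).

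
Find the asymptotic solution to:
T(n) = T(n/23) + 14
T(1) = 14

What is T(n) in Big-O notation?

Each step divides n by 23 and adds 14. After log_23(n) steps, T(n) = O(log n).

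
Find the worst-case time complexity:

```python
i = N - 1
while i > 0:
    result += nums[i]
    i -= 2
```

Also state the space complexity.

Time complexity: O(n).
Space complexity: O(1).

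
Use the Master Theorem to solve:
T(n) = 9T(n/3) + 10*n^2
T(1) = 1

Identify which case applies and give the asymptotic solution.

a=9, b=3, f(n)=10*n^2.
log_3(9) = 2, so n^(log_b(a)) = n^2.
f(n) = Theta(n^2), so Case 2 applies.
T(n) = Theta(n^2 log n).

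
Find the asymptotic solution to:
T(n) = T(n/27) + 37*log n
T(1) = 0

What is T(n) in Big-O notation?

Each of the log_27(n) levels adds O(log n). T(n) = O(log^2 n).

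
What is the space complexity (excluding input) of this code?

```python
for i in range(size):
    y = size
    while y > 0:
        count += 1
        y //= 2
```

Space complexity: O(1).
Only a constant amount of auxiliary storage is used; nothing grows with n.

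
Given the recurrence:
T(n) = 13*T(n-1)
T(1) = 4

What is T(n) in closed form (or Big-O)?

Each step multiplies by 13. T(n) = T(1)*13^(n-1) = 4*13^(n-1).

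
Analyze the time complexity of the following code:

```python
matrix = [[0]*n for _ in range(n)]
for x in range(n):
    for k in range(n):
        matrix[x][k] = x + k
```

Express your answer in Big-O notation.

Time complexity: O(n^2).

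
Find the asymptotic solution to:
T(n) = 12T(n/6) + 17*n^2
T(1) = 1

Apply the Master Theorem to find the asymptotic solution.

a=12, b=6, f(n)=17*n^2. log_6(12) = 1.387 < 2. Case 3: T(n) = O(n^2).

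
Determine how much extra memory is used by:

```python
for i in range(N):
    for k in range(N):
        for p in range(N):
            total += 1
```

Space complexity: O(1).
Only a constant amount of auxiliary storage is used; nothing grows with n.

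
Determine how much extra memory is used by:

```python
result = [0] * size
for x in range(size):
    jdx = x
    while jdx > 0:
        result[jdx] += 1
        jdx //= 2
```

Space complexity: O(n).
Auxiliary storage grows linearly with the input size n in the worst case.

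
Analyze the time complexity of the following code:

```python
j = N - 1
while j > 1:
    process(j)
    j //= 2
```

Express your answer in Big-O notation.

Time complexity: O(log n).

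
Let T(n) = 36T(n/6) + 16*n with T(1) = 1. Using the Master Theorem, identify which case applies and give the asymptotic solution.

a=36, b=6, f(n)=16*n.
log_6(36) = 2 > 1.
Since f(n) = O(n^1) is polynomially smaller than n^2, Case 1 applies.
T(n) = Theta(n^2).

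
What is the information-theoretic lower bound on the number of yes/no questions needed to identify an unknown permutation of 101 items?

There are 101! = 9425947759838359420851623124482936749562312794702543768327889353416977599316221476503087861591808346911623490003549599583369706302603264000000000000000000000000 permutations. Each yes/no question gives at most 1 bit, so at least ceil(log_2(9425947759838359420851623124482936749562312794702543768327889353416977599316221476503087861591808346911623490003549599583369706302603264000000000000000000000000)) = 532 questions are needed.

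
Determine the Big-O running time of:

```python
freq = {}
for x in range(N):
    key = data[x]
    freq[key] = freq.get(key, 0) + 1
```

Time complexity: O(n).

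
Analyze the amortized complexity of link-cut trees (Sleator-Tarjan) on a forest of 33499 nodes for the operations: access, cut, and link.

Link-cut trees represent the forest using splay trees over preferred paths. With potential Phi = sum over nodes of log(size of virtual subtree), each access on 33499 nodes is O(log 33499) = O(log n) amortized by the splay-tree access lemma. Cut and link are O(1) plus one access.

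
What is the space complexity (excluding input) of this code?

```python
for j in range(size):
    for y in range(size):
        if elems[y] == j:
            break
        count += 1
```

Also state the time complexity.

Space complexity: O(1).
Only a constant amount of auxiliary storage is used; nothing grows with n.
Time complexity: O(n^2).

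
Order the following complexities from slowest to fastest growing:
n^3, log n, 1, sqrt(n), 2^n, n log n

Ordered by growth rate: 1 < log n < sqrt(n) < n log n < n^3 < 2^n.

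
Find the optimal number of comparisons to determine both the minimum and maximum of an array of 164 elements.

Naive approach: 326 comparisons (163 for max + 163 for min).
Optimal: Compare elements in pairs first (floor(n/2) = 82 comparisons), then find max among winners and min among losers (81 comparisons each).
Total: ceil(3n/2) - 2 = 244 comparisons. An adversary argument shows this is also a lower bound.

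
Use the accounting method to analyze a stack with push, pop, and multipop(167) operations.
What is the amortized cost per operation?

Assign 2 credits per push (1 for the push, 1 saved for a future pop). Each pop or element popped by multipop(167) uses 1 saved credit. Total credits never go negative, so amortized cost is O(1).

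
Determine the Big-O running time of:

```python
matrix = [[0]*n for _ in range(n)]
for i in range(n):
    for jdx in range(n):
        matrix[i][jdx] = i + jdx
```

Time complexity: O(n^2).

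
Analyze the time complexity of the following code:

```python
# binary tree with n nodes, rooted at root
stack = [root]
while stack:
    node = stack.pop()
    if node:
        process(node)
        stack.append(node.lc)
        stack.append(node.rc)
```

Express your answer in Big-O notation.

Time complexity: O(n).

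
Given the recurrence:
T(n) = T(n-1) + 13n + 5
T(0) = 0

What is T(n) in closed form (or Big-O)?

Dominant term in sum is 13*sum(i, i=1..n) = 13*n*(n+1)/2 = O(n^2).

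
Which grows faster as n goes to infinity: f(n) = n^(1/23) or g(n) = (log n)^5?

f(n) = n^(1/23) grows faster: any positive power of n dominates any polylog.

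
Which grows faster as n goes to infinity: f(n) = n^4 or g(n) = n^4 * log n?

g(n) = n^4 * log n grows faster: extra log n factor -> infinity.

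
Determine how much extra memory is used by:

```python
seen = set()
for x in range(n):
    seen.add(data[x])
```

Space complexity: O(n).
Auxiliary storage grows linearly with the input size n in the worst case.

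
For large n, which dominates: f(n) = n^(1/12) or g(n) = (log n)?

f(n) = n^(1/12) grows faster: any positive power of n dominates any polylog.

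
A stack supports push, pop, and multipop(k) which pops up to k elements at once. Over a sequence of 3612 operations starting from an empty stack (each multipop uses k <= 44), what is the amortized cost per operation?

Each element is pushed exactly once and popped at most once (whether by pop or as part of a multipop). So the total number of individual pops over the whole sequence is at most the number of pushes, which is at most 3612. Total work <= 2 * 3612, hence O(1) amortized per operation.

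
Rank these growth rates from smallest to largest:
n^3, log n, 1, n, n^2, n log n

Ordered by growth rate: 1 < log n < n < n log n < n^2 < n^3.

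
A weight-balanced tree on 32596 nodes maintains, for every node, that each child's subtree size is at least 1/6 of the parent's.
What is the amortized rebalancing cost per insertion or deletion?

With balance ratio 1/6, tree height is O(log_{6/1}(32596)) = O(log n). A rebalance at a node of size s costs O(s) but requires Omega(s) updates in that subtree to retrigger. Summed over the O(log n) ancestors of the touched leaf, amortized rebalancing is O(log n).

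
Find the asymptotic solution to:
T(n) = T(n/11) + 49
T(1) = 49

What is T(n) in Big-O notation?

Each step divides n by 11 and adds 49. After log_11(n) steps, T(n) = O(log n).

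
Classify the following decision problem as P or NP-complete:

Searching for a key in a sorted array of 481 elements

This problem is in P: binary search runs in O(log n).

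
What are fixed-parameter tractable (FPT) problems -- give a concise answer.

A problem parameterized by k is FPT if it can be solved in time f(k) * n^O(1), where f is any computable function of k alone. Vertex Cover parameterized by solution size k is FPT: O(2^k * n). The W-hierarchy (W[1], W[2], ...) classifies parameterized problems by hardness; Clique parameterized by clique size is W[1]-complete.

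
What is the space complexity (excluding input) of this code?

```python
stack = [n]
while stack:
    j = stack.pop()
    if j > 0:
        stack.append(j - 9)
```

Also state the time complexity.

Space complexity: O(1).
Only a constant amount of auxiliary storage is used; nothing grows with n.
Time complexity: O(n).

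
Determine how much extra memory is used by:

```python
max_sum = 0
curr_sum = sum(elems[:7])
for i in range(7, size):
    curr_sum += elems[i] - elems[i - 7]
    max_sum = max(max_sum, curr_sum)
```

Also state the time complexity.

Space complexity: O(1).
Only a constant amount of auxiliary storage is used; nothing grows with n.
Time complexity: O(n).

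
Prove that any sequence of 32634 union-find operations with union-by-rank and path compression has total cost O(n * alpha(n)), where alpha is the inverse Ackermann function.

Using Tarjan's analysis with rank-based potential function. Union-by-rank keeps tree height O(log n). Path compression flattens paths during find. For n = 32634 operations, total cost is O(n * alpha(n)), effectively O(n) since alpha grows incredibly slowly.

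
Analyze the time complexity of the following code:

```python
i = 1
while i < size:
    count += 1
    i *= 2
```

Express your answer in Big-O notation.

Time complexity: O(log n).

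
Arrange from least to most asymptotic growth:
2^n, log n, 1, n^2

Ordered by growth rate: 1 < log n < n^2 < 2^n.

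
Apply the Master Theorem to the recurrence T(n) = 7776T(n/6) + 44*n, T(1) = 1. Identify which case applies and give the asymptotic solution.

a=7776, b=6, f(n)=44*n.
log_6(7776) = 5 > 1.
Since f(n) = O(n^1) is polynomially smaller than n^5, Case 1 applies.
T(n) = Theta(n^5).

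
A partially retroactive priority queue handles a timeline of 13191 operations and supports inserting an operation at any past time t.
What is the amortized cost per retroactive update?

Partially retroactive priority queues (Demaine-Iacono-Langerman) allow updates at past times with queries only at the present. With a balanced BST over the m = 13191 timeline events tracking bridges, each retroactive insert or delete is O(log m) amortized.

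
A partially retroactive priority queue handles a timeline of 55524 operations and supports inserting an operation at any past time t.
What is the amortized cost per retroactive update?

Partially retroactive priority queues (Demaine-Iacono-Langerman) allow updates at past times with queries only at the present. With a balanced BST over the m = 55524 timeline events tracking bridges, each retroactive insert or delete is O(log m) amortized.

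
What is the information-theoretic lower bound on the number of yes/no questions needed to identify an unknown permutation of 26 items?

There are 26! = 403291461126605635584000000 permutations. Each yes/no question gives at most 1 bit, so at least ceil(log_2(403291461126605635584000000)) = 89 questions are needed.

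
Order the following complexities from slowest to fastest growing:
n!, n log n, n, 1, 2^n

Ordered by growth rate: 1 < n < n log n < 2^n < n!.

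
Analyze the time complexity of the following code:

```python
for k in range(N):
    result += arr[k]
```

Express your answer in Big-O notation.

Time complexity: O(n).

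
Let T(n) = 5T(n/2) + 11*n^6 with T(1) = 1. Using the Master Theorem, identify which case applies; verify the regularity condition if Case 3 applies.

a=5, b=2, f(n)=11*n^6.
log_2(5) = 2.322 < 6.
f(n) = Omega(n^(2.322+epsilon)) for some epsilon > 0, so Case 3 is the candidate.
Regularity: a*f(n/b) = 5*11*(n/2)^6 = (5/64)*11*n^6 <= c*f(n) with c = 5/64 < 1. Satisfied.
Case 3: T(n) = Theta(n^6).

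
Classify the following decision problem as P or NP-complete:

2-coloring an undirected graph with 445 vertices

This problem is in P: 2-coloring is bipartiteness testing via BFS, O(V+E).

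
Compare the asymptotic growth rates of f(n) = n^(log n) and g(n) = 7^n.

g(n) = 7^n grows faster: take logs: log(n^(log n)) = (log n)^2, log(7^n) = n log 7; n dominates (log n)^2.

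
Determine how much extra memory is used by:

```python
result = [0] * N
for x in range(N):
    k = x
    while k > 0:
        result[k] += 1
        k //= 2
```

Space complexity: O(n).
Auxiliary storage grows linearly with the input size n in the worst case.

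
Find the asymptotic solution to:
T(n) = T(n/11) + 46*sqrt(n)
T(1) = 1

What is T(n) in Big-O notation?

Each level contributes sqrt(n/11^k). Geometric series with ratio 1/sqrt(11) < 1 sums to O(sqrt(n)).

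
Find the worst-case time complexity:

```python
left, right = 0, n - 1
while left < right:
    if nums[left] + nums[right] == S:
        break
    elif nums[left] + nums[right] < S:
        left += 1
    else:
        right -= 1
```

Time complexity: O(n).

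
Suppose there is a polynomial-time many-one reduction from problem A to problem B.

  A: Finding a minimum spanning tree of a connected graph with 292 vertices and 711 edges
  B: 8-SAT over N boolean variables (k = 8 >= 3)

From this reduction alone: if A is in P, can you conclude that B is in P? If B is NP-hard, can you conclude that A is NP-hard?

A poly-time reduction A <=_p B transfers tractability DOWN (B easy => A easy) and hardness UP (A hard => B hard), not the reverse.
From A in P, the reduction alone does NOT give B in P: any problem in P trivially reduces to SAT, yet SAT is not known to be in P.
From B NP-hard, the reduction alone does NOT give A NP-hard: again, easy problems reduce to hard ones.
(Here in fact A is P and B is NP-complete.)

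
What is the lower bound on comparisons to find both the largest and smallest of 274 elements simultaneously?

Pair elements first (floor(274/2) comparisons), then find max among winners and min among losers. Total: ceil(3*274/2) - 2 = 409 comparisons.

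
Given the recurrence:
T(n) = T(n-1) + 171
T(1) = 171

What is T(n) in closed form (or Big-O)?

Unrolling: T(n) = T(n-1) + 171 = T(n-2) + 2*171 = ... = T(1) + (n-1)*171 = 171 + (n-1)*171 = 171n.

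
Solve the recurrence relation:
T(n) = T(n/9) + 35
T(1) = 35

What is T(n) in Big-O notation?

Each step divides n by 9 and adds 35. After log_9(n) steps, T(n) = O(log n).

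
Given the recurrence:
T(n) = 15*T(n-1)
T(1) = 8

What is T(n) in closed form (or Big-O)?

Each step multiplies by 15. T(n) = T(1)*15^(n-1) = 8*15^(n-1).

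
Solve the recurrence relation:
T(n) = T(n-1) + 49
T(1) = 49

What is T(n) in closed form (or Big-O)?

Unrolling: T(n) = T(n-1) + 49 = T(n-2) + 2*49 = ... = T(1) + (n-1)*49 = 49 + (n-1)*49 = 49n.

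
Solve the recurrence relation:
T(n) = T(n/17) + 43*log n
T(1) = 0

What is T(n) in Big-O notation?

Each of the log_17(n) levels adds O(log n). T(n) = O(log^2 n).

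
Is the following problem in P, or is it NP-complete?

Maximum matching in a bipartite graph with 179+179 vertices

This problem is in P: Hopcroft-Karp runs in O(E sqrt(V)).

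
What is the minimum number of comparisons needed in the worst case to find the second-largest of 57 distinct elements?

Lower bound: finding the max needs 57-1 comparisons. By the adversary weight-doubling argument, the max must personally win >= ceil(log_2(57)) = 6 comparisons; the 2nd-largest is among those 6 losers, needing 6-1 more comparisons. Total >= 57-1 + 6-1 = 61. A balanced knockout tournament achieves this.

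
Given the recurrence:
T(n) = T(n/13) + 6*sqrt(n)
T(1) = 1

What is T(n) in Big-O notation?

Each level contributes sqrt(n/13^k). Geometric series with ratio 1/sqrt(13) < 1 sums to O(sqrt(n)).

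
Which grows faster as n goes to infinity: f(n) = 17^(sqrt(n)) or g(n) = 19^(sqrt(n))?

g(n) = 19^(sqrt(n)) grows faster: ratio is (19/17)^(sqrt(n)) -> infinity since 19/17 > 1.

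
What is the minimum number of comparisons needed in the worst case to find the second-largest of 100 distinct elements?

Lower bound: finding the max needs 100-1 comparisons. By the adversary weight-doubling argument, the max must personally win >= ceil(log_2(100)) = 7 comparisons; the 2nd-largest is among those 7 losers, needing 7-1 more comparisons. Total >= 100-1 + 7-1 = 105. A balanced knockout tournament achieves this.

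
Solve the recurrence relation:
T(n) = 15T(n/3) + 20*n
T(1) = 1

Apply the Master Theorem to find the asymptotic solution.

a=15, b=3, f(n)=20*n. log_3(15) = 2.465. Case 1 of Master Theorem: T(n) = O(n^2.465).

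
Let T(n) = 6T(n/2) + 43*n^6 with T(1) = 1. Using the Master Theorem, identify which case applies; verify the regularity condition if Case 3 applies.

a=6, b=2, f(n)=43*n^6.
log_2(6) = 2.585 < 6.
f(n) = Omega(n^(2.585+epsilon)) for some epsilon > 0, so Case 3 is the candidate.
Regularity: a*f(n/b) = 6*43*(n/2)^6 = (6/64)*43*n^6 <= c*f(n) with c = 6/64 < 1. Satisfied.
Case 3: T(n) = Theta(n^6).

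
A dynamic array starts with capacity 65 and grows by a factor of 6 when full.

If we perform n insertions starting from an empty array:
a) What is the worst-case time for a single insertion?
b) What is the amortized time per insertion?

(a) Worst-case single insertion: O(n) -- when the array is full at capacity c, the resize copies all c elements, and c can be Theta(n).
(b) Resizes happen at sizes 65, 390, 2340, ... Total copy cost for n insertions: 65 + 390 + ... = O(n) (geometric series with ratio 1/6). Amortized cost per insertion: O(n)/n = O(1).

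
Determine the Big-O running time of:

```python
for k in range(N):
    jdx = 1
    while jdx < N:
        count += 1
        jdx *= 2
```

Time complexity: O(n log n).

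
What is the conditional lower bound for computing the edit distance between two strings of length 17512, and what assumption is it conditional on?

Under SETH (the Strong Exponential Time Hypothesis), edit distance on length-17512 strings cannot be computed in O(n^(2-epsilon)) time for any epsilon > 0 (Backurs-Indyk). The reduction is from CNF-SAT via the orthogonal vectors problem.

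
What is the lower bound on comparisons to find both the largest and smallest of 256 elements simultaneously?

Pair elements first (floor(256/2) comparisons), then find max among winners and min among losers. Total: ceil(3*256/2) - 2 = 382 comparisons.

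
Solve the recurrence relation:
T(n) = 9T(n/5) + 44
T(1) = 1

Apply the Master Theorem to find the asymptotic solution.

a=9, b=5, f(n)=44. log_5(9) = 1.365. Case 1 of Master Theorem: T(n) = O(n^1.365).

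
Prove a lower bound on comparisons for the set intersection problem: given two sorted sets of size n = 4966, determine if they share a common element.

For two sorted arrays of size n = 4966, any correct algorithm must examine Omega(n) elements. If fewer are examined, an adversary places a common element in an unexamined gap. A merge-based scan achieves O(n), so the bound is tight.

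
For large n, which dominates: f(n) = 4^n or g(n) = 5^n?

g(n) = 5^n grows faster: (5/4)^n -> infinity since 5/4 > 1.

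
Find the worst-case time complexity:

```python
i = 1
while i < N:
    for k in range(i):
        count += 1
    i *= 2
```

Time complexity: O(n).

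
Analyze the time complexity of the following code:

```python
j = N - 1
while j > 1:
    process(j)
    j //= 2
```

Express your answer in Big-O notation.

Time complexity: O(log n).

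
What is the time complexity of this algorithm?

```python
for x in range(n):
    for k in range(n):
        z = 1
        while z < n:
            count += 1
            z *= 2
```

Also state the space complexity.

Time complexity: O(n^2 log n).
Space complexity: O(1).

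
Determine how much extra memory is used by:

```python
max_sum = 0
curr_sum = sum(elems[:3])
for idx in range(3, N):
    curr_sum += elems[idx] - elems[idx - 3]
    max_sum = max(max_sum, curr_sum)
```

Space complexity: O(1).
Only a constant amount of auxiliary storage is used; nothing grows with n.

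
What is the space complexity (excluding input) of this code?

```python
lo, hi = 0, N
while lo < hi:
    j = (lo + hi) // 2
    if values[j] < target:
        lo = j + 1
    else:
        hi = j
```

Space complexity: O(1).
Only a constant amount of auxiliary storage is used; nothing grows with n.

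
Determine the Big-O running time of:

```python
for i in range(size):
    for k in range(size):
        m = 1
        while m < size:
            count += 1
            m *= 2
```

Time complexity: O(n^2 log n).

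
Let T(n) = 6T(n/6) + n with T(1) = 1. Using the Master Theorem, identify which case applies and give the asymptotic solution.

a=6, b=6, f(n)=n.
log_6(6) = 1, so n^(log_b(a)) = n.
f(n) = Theta(n), so Case 2 applies.
T(n) = Theta(n log n).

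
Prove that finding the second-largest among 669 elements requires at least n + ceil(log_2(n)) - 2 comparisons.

Lower bound (adversary): identifying the maximum requires 669-1 comparisons (each eliminates one candidate). Assign weight 1 to each element; on each comparison the adversary lets the heavier side win and gives it the loser's weight. The max ends with weight 669, but each comparison it wins at most doubles its weight, so the max must win >= ceil(log_2(669)) = 10 comparisons. The second-largest is one of those 10 direct losers to the max, and identifying which one is largest needs >= 10-1 further comparisons. Total >= 669-1 + 10-1 = 677.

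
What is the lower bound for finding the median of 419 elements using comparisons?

To find the median of 419 elements, every element must be compared at least once, so the lower bound is Omega(n). The BFPRT algorithm achieves O(n), making this tight.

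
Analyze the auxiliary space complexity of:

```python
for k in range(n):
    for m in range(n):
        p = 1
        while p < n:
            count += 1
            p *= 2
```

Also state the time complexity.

Space complexity: O(1).
Only a constant amount of auxiliary storage is used; nothing grows with n.
Time complexity: O(n^2 log n).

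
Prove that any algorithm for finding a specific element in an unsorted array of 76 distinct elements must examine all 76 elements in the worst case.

Adversary argument: if the algorithm examines fewer than 76 elements, the adversary places the target in an unexamined position. The algorithm cannot distinguish 'not present' from 'in unexamined position'.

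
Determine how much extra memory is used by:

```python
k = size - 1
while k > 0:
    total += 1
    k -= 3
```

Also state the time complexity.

Space complexity: O(1).
Only a constant amount of auxiliary storage is used; nothing grows with n.
Time complexity: O(n).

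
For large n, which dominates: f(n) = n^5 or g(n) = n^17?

g(n) = n^17 grows faster: n^17/n^5 = n^12 -> infinity.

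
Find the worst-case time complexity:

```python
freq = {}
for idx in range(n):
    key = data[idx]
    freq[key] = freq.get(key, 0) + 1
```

Time complexity: O(n).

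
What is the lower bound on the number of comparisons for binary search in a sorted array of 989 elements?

With 989 possible positions, we need at least ceil(log_2(989)) = 10 comparisons. Each comparison splits the remaining candidates by at most half.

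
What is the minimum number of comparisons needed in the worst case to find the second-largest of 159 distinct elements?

Lower bound: finding the max needs 159-1 comparisons. By the adversary weight-doubling argument, the max must personally win >= ceil(log_2(159)) = 8 comparisons; the 2nd-largest is among those 8 losers, needing 8-1 more comparisons. Total >= 159-1 + 8-1 = 165. A balanced knockout tournament achieves this.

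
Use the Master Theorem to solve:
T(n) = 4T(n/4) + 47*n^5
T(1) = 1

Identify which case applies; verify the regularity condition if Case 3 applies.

a=4, b=4, f(n)=47*n^5.
log_4(4) = 1 < 5.
f(n) = Omega(n^(1+epsilon)) for some epsilon > 0, so Case 3 is the candidate.
Regularity: a*f(n/b) = 4*47*(n/4)^5 = (4/1024)*47*n^5 <= c*f(n) with c = 4/1024 < 1. Satisfied.
Case 3: T(n) = Theta(n^5).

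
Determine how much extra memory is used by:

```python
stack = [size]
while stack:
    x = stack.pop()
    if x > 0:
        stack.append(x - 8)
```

Space complexity: O(1).
Only a constant amount of auxiliary storage is used; nothing grows with n.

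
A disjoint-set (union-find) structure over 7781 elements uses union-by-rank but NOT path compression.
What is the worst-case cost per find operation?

Union-by-rank alone keeps every tree's height <= log_2(7781) ~= 12.9. Each find traverses from a node to its root, costing O(height) = O(log n). Without path compression this bound is tight.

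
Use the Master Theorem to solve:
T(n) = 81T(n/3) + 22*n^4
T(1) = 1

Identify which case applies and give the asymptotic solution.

a=81, b=3, f(n)=22*n^4.
log_3(81) = 4, so n^(log_b(a)) = n^4.
f(n) = Theta(n^4), so Case 2 applies.
T(n) = Theta(n^4 log n).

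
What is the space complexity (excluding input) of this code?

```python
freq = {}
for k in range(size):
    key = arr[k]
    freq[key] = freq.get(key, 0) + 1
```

Space complexity: O(n).
Auxiliary storage grows linearly with the input size n in the worst case.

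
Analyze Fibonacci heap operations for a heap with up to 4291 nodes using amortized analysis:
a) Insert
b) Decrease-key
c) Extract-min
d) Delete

Fibonacci heaps use lazy consolidation. Potential function Phi = t + 2m (t = number of trees, m = marked nodes).
- Insert: O(1) actual, Delta Phi = +1 (one new tree) => O(1) amortized.
- Decrease-key: with c cascading cuts, actual cost is O(c); Delta Phi <= c - 2(c-1) + 2 = 4 - c (c new trees; >= c-1 marks cleared; <= 1 new mark). Amortized O(c) + (4 - c) = O(1).
- Extract-min: O(D(n) + t) actual; consolidation drops t to <= D(n)+1, so Delta Phi pays for the t term. D(n) = O(log n) for n = 4291 => O(log n) amortized.
- Delete: decrease-key to -inf then extract-min = O(log n).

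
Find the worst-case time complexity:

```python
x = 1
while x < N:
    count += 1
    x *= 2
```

Time complexity: O(log n).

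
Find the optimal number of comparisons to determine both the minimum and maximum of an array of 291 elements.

Naive approach: 580 comparisons (290 for max + 290 for min).
Optimal: Compare elements in pairs first (floor(n/2) = 145 comparisons), then find max among winners and min among losers (145 comparisons each).
Total: ceil(3n/2) - 2 = 435 comparisons. An adversary argument shows this is also a lower bound.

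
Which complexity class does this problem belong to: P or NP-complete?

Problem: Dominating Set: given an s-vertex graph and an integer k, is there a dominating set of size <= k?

This problem is NP-complete: reduces from Set Cover (with k part of the input).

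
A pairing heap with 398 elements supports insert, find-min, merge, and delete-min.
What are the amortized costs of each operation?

Pairing heaps are self-adjusting heap-ordered trees. Insert and merge link two roots: O(1). Find-min reads the root: O(1). Delete-min removes the root, then pairs children in two passes; amortized cost is O(log 398) = O(log n).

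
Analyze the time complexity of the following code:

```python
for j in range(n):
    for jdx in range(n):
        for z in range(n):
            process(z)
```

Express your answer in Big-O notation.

Time complexity: O(n^3).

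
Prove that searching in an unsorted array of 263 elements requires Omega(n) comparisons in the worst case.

An adversary can always place the target in the last position checked. Until all 263 positions are examined, the target might be in any unchecked position. Therefore 263 comparisons are necessary.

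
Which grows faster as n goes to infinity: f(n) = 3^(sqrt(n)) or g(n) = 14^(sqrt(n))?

g(n) = 14^(sqrt(n)) grows faster: ratio is (14/3)^(sqrt(n)) -> infinity since 14/3 > 1.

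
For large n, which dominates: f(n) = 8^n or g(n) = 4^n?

f(n) = 8^n grows faster: (8/4)^n -> infinity since 8/4 > 1.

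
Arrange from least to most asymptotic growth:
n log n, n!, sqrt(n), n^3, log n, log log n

Ordered by growth rate: log log n < log n < sqrt(n) < n log n < n^3 < n!.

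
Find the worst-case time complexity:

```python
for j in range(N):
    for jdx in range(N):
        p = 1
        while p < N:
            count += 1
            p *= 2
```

Time complexity: O(n^2 log n).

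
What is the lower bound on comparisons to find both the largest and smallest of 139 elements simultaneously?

Pair elements first (floor(139/2) comparisons), then find max among winners and min among losers. Total: ceil(3*139/2) - 2 = 207 comparisons.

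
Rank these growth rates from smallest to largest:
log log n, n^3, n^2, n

Ordered by growth rate: log log n < n < n^2 < n^3.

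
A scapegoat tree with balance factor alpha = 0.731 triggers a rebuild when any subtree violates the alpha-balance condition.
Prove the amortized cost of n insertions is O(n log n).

Define potential Phi = c * sum of |size(left(v)) - size(right(v))| over all nodes. An insertion at depth d costs O(d) = O(log n) and increases Phi by O(log n). When a rebuild of subtree of size s occurs, it costs O(s) but reduces Phi by Omega(s). With alpha = 0.731, between rebuilds Omega(s) insertions must occur. Amortized cost per insertion: O(log n).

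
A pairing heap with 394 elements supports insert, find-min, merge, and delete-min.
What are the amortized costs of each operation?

Pairing heaps are self-adjusting heap-ordered trees. Insert and merge link two roots: O(1). Find-min reads the root: O(1). Delete-min removes the root, then pairs children in two passes; amortized cost is O(log 394) = O(log n).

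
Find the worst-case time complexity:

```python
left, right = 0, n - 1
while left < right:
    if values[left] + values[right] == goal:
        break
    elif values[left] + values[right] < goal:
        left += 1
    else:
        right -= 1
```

Time complexity: O(n).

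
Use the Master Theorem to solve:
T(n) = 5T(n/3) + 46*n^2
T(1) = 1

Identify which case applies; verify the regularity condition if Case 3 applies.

a=5, b=3, f(n)=46*n^2.
log_3(5) = 1.465 < 2.
f(n) = Omega(n^(1.465+epsilon)) for some epsilon > 0, so Case 3 is the candidate.
Regularity: a*f(n/b) = 5*46*(n/3)^2 = (5/9)*46*n^2 <= c*f(n) with c = 5/9 < 1. Satisfied.
Case 3: T(n) = Theta(n^2).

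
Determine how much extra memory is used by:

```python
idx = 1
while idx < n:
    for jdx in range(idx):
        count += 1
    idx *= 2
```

Space complexity: O(1).
Only a constant amount of auxiliary storage is used; nothing grows with n.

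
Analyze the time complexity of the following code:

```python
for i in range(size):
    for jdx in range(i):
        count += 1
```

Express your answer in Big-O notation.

Time complexity: O(n^2).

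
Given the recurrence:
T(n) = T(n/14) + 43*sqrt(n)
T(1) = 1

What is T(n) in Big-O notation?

Each level contributes sqrt(n/14^k). Geometric series with ratio 1/sqrt(14) < 1 sums to O(sqrt(n)).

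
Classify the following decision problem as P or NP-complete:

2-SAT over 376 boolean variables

This problem is in P: 2-SAT is solvable in linear time via implication-graph SCCs.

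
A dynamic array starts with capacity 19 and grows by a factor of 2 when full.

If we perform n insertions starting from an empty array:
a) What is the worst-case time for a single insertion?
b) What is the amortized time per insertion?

(a) Worst-case single insertion: O(n) -- when the array is full at capacity c, the resize copies all c elements, and c can be Theta(n).
(b) Resizes happen at sizes 19, 38, 76, ... Total copy cost for n insertions: 19 + 38 + ... = O(n) (geometric series with ratio 1/2). Amortized cost per insertion: O(n)/n = O(1).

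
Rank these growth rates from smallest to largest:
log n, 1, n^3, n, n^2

Ordered by growth rate: 1 < log n < n < n^2 < n^3.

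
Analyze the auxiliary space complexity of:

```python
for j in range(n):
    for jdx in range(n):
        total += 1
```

Space complexity: O(1).
Only a constant amount of auxiliary storage is used; nothing grows with n.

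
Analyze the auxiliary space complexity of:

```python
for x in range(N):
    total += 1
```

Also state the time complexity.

Space complexity: O(1).
Only a constant amount of auxiliary storage is used; nothing grows with n.
Time complexity: O(n).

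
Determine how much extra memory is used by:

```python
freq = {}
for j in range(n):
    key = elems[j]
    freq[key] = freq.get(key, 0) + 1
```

Space complexity: O(n).
Auxiliary storage grows linearly with the input size n in the worst case.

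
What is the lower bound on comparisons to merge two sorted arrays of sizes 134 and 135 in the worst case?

Adversary: with |134 - 135| <= 1 the inputs can be fully interleaved so that every adjacent pair in the merged output comes from different arrays. Then each of the 268 adjacent pairs must be directly compared, or the algorithm cannot determine their relative order. Standard merge meets this bound.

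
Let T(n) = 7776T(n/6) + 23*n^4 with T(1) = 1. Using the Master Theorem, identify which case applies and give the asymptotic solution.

a=7776, b=6, f(n)=23*n^4.
log_6(7776) = 5 > 4.
Since f(n) = O(n^4) is polynomially smaller than n^5, Case 1 applies.
T(n) = Theta(n^5).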